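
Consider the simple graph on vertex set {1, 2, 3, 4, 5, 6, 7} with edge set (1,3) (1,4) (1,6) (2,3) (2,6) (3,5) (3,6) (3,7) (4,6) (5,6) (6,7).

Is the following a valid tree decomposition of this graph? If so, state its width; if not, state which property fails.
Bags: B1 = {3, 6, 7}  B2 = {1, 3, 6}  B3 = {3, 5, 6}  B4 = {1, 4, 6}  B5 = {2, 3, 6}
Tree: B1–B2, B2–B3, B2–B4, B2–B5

Yes; width 2.

Checking the three conditions: (i) the bags cover all of {1, 2, 3, 4, 5, 6, 7}; (ii) for each edge, some bag contains both endpoints; (iii) the bags containing any fixed vertex form a subtree. All hold, so the decomposition is valid with width 3 − 1 = 2.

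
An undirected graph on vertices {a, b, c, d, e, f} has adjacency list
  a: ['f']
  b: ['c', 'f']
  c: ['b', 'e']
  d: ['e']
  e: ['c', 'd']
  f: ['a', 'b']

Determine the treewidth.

1

A width-1 tree decomposition is:
Bags: B1 = {d, e}  B2 = {c, e}  B3 = {b, c}  B4 = {b, f}  B5 = {a, f}
Tree: B1–B2, B2–B3, B3–B4, B4–B5
Every bag has size at most 2, so the width is 2 − 1 = 1 and tw(G) ≤ 1. G has an edge, so its treewidth is at least 1. The upper and lower bounds meet at 1, so that is the treewidth.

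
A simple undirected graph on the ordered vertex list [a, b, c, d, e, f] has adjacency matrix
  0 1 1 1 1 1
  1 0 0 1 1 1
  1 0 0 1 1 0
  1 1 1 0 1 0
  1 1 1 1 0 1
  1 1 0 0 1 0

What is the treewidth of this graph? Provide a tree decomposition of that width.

Treewidth 3.
Bags: B1 = {a, b, d, e}  B2 = {a, b, e, f}  B3 = {a, c, d, e}
Tree: B1–B2, B1–B3

Every bag has size at most 4, so the width is 4 − 1 = 3 and tw(G) ≤ 3. For the lower bound, the 4 vertices {a, c, d, e} are pairwise adjacent, and any tree decomposition puts a clique entirely inside one bag — forcing width ≥ 3. The upper and lower bounds meet at 3, so that is the treewidth.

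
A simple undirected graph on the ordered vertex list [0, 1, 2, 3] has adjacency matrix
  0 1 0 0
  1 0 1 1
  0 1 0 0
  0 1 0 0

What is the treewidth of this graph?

1

A width-1 tree decomposition is:
Bags: B1 = {0, 1}  B2 = {1, 2}  B3 = {1, 3}
Tree: B1–B2, B2–B3
Every bag has size at most 2, so the width is 2 − 1 = 1 and tw(G) ≤ 1. Since G has at least one edge (e.g. 0–1), it is not an edgeless graph, so tw(G) ≥ 1. Hence tw(G) = 1 exactly.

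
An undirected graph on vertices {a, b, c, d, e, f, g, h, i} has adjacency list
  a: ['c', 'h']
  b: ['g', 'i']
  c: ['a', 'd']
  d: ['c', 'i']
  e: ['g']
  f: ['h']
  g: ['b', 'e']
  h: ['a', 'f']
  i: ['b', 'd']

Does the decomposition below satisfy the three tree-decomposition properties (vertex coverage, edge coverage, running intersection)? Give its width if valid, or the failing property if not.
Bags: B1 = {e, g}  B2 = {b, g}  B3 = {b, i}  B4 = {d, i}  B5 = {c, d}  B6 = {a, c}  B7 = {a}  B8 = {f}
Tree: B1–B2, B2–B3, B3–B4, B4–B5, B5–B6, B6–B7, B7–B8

No — vertex h appears in no bag.

A tree decomposition must satisfy three properties: every vertex lies in some bag; for every edge, both endpoints lie together in some bag; and for every vertex, the bags containing it form a connected subtree. Here vertex h appears in no bag, so the decomposition is invalid.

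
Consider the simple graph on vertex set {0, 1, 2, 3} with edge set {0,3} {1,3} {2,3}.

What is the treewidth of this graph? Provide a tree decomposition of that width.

Treewidth 1.
One such decomposition:
Bags: B1 = {2, 3}  B2 = {0, 3}  B3 = {1, 3}
Tree: B1–B2, B1–B3

The largest bag has 2 vertices, giving width 1; this decomposition certifies tw(G) ≤ 1. Since G has at least one edge (e.g. 2–3), it is not an edgeless graph, so tw(G) ≥ 1. The upper and lower bounds meet at 1, so that is the treewidth.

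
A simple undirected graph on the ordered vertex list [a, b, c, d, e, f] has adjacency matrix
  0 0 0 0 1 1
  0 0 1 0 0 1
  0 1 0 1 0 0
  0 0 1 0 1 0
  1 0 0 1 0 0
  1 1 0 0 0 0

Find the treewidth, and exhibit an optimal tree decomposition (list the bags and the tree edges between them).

Each bag holds 3 vertices, so the decomposition has width 2, which upper-bounds the treewidth. The edges a–f–b–c–d–e–a form a cycle, so G is not a tree and its treewidth is at least 2. The upper and lower bounds meet at 2, so that is the treewidth.

Treewidth 2.
One optimal decomposition is:
Bags: B1 = {a, b, f}  B2 = {a, b, c}  B3 = {a, c, d}  B4 = {a, d, e}
Tree: B1–B2, B2–B3, B3–B4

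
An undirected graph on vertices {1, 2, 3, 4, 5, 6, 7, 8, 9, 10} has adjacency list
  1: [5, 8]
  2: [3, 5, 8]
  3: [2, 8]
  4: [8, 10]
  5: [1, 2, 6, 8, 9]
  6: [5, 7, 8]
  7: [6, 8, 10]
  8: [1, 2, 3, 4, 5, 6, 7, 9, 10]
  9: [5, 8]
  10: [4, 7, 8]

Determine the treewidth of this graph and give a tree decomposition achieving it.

Treewidth 2.
Bags: B1 = {6, 7, 8}  B2 = {7, 8, 10}  B3 = {5, 6, 8}  B4 = {2, 5, 8}  B5 = {2, 3, 8}  B6 = {4, 8, 10}  B7 = {5, 8, 9}  B8 = {1, 5, 8}
Tree: B1–B2, B1–B3, B3–B4, B4–B5, B2–B6, B4–B7, B3–B8

The largest bag has 3 vertices, giving width 2; this decomposition certifies tw(G) ≤ 2. For the lower bound, the 3 vertices {2, 3, 8} are pairwise adjacent, and any tree decomposition puts a clique entirely inside one bag — forcing width ≥ 2. The upper and lower bounds meet at 2, so that is the treewidth.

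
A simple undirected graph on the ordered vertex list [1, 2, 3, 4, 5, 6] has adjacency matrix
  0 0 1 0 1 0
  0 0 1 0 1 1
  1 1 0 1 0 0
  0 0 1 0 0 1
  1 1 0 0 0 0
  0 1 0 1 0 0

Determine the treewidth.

A width-2 tree decomposition is:
Bags: B1 = {1, 2, 5}  B2 = {1, 2, 3}  B3 = {2, 3, 6}  B4 = {3, 4, 6}
Tree: B1–B2, B2–B3, B3–B4
Every bag has size at most 3, so the width is 3 − 1 = 2 and tw(G) ≤ 2. For the lower bound, G contains the cycle 5–1–3–2–5, so G is not a forest; only forests have treewidth ≤ 1, hence tw(G) ≥ 2. Hence tw(G) = 2 exactly.

2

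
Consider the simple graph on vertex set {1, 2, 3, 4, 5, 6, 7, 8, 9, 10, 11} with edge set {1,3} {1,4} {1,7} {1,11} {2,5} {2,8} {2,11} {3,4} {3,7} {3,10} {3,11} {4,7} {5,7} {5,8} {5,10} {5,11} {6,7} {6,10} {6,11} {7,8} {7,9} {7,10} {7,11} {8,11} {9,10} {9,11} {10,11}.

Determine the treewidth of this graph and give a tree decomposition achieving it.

Treewidth 3.
One optimal decomposition is:
Bags: B1 = {1, 3, 7, 11}  B2 = {3, 7, 10, 11}  B3 = {5, 7, 10, 11}  B4 = {5, 7, 8, 11}  B5 = {2, 5, 8, 11}  B6 = {1, 3, 4, 7}  B7 = {6, 7, 10, 11}  B8 = {7, 9, 10, 11}
Tree: B1–B2, B2–B3, B3–B4, B4–B5, B1–B6, B2–B7, B7–B8

Each bag holds 4 vertices, so the decomposition has width 3, which upper-bounds the treewidth. For the lower bound, the 4 vertices {2, 5, 8, 11} are pairwise adjacent, and any tree decomposition puts a clique entirely inside one bag — forcing width ≥ 3. Therefore the treewidth is 3.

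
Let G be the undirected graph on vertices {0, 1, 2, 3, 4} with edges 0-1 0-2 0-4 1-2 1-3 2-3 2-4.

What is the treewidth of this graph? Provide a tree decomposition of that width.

Treewidth 2.
Bags: B1 = {0, 2, 4}  B2 = {0, 1, 2}  B3 = {1, 2, 3}
Tree: B1–B2, B2–B3

Every bag has size at most 3, so the width is 3 − 1 = 2 and tw(G) ≤ 2. Conversely, {0, 1, 2} is a clique of size 3, and the vertices of any clique must share a bag in every tree decomposition; so some bag has ≥ 3 vertices and tw(G) ≥ 2. The upper and lower bounds meet at 2, so that is the treewidth.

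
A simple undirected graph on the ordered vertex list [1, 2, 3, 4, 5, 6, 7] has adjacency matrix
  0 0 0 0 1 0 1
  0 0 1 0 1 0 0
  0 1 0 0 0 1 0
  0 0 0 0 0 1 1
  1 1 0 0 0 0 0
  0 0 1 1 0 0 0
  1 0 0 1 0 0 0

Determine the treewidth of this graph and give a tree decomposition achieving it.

Treewidth 2.
One optimal decomposition is:
Bags: B1 = {4, 6, 7}  B2 = {3, 6, 7}  B3 = {2, 3, 7}  B4 = {2, 5, 7}  B5 = {1, 5, 7}
Tree: B1–B2, B2–B3, B3–B4, B4–B5

The largest bag has 3 vertices, giving width 2; this decomposition certifies tw(G) ≤ 2. For the lower bound, G contains the cycle 7–4–6–3–2–5–1–7, so G is not a forest; only forests have treewidth ≤ 1, hence tw(G) ≥ 2. Therefore the treewidth is 2.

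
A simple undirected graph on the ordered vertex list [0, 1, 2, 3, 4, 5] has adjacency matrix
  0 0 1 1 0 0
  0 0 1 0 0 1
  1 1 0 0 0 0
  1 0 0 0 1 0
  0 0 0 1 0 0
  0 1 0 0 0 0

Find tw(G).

1

A width-1 tree decomposition is:
Bags: B1 = {3, 4}  B2 = {0, 3}  B3 = {0, 2}  B4 = {1, 2}  B5 = {1, 5}
Tree: B1–B2, B2–B3, B3–B4, B4–B5
Every bag has size at most 2, so the width is 2 − 1 = 1 and tw(G) ≤ 1. G has an edge, so its treewidth is at least 1. Therefore the treewidth is 1.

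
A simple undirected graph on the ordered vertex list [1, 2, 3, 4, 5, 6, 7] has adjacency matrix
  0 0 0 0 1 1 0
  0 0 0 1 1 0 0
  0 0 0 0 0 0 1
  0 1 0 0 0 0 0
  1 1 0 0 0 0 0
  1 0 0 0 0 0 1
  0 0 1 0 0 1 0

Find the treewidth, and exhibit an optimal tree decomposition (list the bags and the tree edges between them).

Treewidth 1.
One optimal decomposition is:
Bags: B1 = {3, 7}  B2 = {6, 7}  B3 = {1, 6}  B4 = {1, 5}  B5 = {2, 5}  B6 = {2, 4}
Tree: B1–B2, B2–B3, B3–B4, B4–B5, B5–B6

The largest bag has 2 vertices, giving width 1; this decomposition certifies tw(G) ≤ 1. Since G has at least one edge (e.g. 3–7), it is not an edgeless graph, so tw(G) ≥ 1. Combining the bounds, tw(G) = 1.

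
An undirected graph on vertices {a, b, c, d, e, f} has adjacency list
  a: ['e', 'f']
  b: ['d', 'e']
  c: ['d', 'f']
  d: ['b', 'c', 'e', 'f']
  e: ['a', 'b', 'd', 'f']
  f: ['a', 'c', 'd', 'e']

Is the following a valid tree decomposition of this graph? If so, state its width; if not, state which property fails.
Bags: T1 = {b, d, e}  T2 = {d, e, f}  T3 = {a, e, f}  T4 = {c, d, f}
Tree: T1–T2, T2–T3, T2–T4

Yes; width 2.

Every vertex of G appears in some bag (union = {a, b, c, d, e, f}); every edge is covered by a bag; and for each vertex v the set of bags containing v is connected in the bag tree. The decomposition is therefore valid. The largest bag has 3 vertices, so the width is 2.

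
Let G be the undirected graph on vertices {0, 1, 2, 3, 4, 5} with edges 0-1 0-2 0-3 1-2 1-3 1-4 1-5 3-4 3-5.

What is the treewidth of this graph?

2

A width-2 tree decomposition is:
Bags: B1 = {0, 1, 2}  B2 = {0, 1, 3}  B3 = {1, 3, 4}  B4 = {1, 3, 5}
Tree: B1–B2, B2–B3, B3–B4
Each bag holds 3 vertices, so the decomposition has width 2, which upper-bounds the treewidth. For the lower bound, the 3 vertices {0, 1, 2} are pairwise adjacent, and any tree decomposition puts a clique entirely inside one bag — forcing width ≥ 2. Therefore the treewidth is 2.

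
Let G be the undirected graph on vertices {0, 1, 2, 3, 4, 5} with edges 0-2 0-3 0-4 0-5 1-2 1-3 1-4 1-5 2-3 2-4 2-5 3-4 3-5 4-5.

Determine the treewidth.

A width-4 tree decomposition is:
Bags: B1 = {0, 2, 3, 4, 5}  B2 = {1, 2, 3, 4, 5}
Tree: B1–B2
Each bag holds 5 vertices, so the decomposition has width 4, which upper-bounds the treewidth. For the lower bound, the 5 vertices {0, 2, 3, 4, 5} are pairwise adjacent, and any tree decomposition puts a clique entirely inside one bag — forcing width ≥ 4. Therefore the treewidth is 4.

4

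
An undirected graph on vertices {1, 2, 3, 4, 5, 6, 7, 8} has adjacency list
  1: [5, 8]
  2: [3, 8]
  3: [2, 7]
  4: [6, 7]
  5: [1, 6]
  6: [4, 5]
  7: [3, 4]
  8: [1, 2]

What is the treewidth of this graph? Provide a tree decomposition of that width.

Every bag has size at most 3, so the width is 3 − 1 = 2 and tw(G) ≤ 2. Since 7–4–6–5–1–8–2–3–7 is a cycle in G, G is not acyclic. Forests are exactly the graphs of treewidth ≤ 1, so tw(G) ≥ 2. Combining the bounds, tw(G) = 2.

Treewidth 2.
One optimal decomposition is:
Bags: B1 = {4, 6, 7}  B2 = {5, 6, 7}  B3 = {1, 5, 7}  B4 = {1, 7, 8}  B5 = {2, 7, 8}  B6 = {2, 3, 7}
Tree: B1–B2, B2–B3, B3–B4, B4–B5, B5–B6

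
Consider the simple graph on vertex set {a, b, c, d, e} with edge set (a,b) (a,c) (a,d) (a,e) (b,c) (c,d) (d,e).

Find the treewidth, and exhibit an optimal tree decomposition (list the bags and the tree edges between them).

Treewidth 2.
Bags: B1 = {a, d, e}  B2 = {a, c, d}  B3 = {a, b, c}
Tree: B1–B2, B2–B3

Every bag has size at most 3, so the width is 3 − 1 = 2 and tw(G) ≤ 2. On the other hand G contains the 3-clique {a, d, e}. A clique must lie in a single bag of any decomposition, so no decomposition can have width below 2. Therefore the treewidth is 2.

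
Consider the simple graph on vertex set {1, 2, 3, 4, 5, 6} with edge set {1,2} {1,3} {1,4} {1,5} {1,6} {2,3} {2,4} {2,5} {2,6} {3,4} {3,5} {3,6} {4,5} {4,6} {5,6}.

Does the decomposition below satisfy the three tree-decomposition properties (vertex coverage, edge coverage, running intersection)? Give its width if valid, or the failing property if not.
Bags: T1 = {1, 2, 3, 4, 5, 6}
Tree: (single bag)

Vertex coverage: the bags together contain {1, 2, 3, 4, 5, 6}, the full vertex set. Edge coverage: each edge of G has both endpoints in at least one bag. Running intersection: for every vertex, the bags containing it form a connected subtree. All three properties hold, so this is a valid tree decomposition of width max|bag| − 1 = 5, and hence tw(G) ≤ 5.

Yes; width 5.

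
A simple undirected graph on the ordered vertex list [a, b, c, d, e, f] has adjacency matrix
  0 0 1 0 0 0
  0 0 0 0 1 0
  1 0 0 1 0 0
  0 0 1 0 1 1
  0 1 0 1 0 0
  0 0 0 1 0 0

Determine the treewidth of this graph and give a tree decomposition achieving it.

Every bag has size at most 2, so the width is 2 − 1 = 1 and tw(G) ≤ 1. G has an edge, so its treewidth is at least 1. The upper and lower bounds meet at 1, so that is the treewidth.

Treewidth 1.
One such decomposition:
Bags: B1 = {d, f}  B2 = {c, d}  B3 = {d, e}  B4 = {b, e}  B5 = {a, c}
Tree: B1–B2, B1–B3, B3–B4, B2–B5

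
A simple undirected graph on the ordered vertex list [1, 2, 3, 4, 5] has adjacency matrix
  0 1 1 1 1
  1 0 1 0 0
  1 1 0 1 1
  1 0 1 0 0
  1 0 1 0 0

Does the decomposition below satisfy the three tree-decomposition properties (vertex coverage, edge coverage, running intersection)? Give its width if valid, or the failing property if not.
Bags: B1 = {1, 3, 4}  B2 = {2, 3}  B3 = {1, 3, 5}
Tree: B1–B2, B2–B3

A tree decomposition must satisfy three properties: every vertex lies in some bag; for every edge, both endpoints lie together in some bag; and for every vertex, the bags containing it form a connected subtree. Here edge (1,2) lies in no bag, so the decomposition is invalid.

No — edge (1,2) lies in no bag.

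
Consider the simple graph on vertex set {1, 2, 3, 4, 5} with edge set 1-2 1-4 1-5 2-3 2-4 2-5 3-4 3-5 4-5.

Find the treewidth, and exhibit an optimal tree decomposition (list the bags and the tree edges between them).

Treewidth 3.
One such decomposition:
Bags: B1 = {2, 3, 4, 5}  B2 = {1, 2, 4, 5}
Tree: B1–B2

Every bag has size at most 4, so the width is 4 − 1 = 3 and tw(G) ≤ 3. Conversely, {1, 2, 4, 5} is a clique of size 4, and the vertices of any clique must share a bag in every tree decomposition; so some bag has ≥ 4 vertices and tw(G) ≥ 3. Hence tw(G) = 3 exactly.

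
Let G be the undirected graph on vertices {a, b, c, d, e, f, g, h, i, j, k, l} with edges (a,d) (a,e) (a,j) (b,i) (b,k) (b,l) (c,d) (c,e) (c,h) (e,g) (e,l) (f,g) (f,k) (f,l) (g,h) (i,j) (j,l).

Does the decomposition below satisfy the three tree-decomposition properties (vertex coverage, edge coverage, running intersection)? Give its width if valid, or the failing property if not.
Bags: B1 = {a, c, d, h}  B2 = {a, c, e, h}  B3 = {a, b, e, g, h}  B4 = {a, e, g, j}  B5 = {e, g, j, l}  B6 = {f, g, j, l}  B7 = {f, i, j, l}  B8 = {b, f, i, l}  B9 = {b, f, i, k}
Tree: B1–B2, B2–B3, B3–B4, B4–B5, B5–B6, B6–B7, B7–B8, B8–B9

No — bags containing vertex b are not connected in the tree.

A tree decomposition must satisfy three properties: every vertex lies in some bag; for every edge, both endpoints lie together in some bag; and for every vertex, the bags containing it form a connected subtree. Here bags containing vertex b are not connected in the tree, so the decomposition is invalid.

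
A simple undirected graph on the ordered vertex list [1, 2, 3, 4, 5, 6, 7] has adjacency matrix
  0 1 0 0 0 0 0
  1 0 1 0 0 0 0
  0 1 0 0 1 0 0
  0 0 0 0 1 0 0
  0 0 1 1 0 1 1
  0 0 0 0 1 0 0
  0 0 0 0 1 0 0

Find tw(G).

1

A width-1 tree decomposition is:
Bags: B1 = {4, 5}  B2 = {3, 5}  B3 = {2, 3}  B4 = {5, 6}  B5 = {5, 7}  B6 = {1, 2}
Tree: B1–B2, B2–B3, B1–B4, B2–B5, B3–B6
Every bag has size at most 2, so the width is 2 − 1 = 1 and tw(G) ≤ 1. Since G has at least one edge (e.g. 5–4), it is not an edgeless graph, so tw(G) ≥ 1. Hence tw(G) = 1 exactly.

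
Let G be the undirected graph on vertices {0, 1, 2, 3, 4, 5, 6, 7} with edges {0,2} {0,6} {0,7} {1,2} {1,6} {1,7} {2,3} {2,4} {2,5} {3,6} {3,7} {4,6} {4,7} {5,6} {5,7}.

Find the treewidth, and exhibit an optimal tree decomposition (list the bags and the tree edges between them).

The largest bag has 4 vertices, giving width 3; this decomposition certifies tw(G) ≤ 3. For the lower bound: the 4 vertex sets {0,6}, {3,7}, {2}, {1} are disjoint, each induces a connected subgraph, and every pair is joined by at least one edge of G. Contracting each set to a single vertex therefore yields K_{4} as a minor, and since treewidth is minor-monotone, tw(G) ≥ tw(K_{4}) = 3. Combining the bounds, tw(G) = 3.

Treewidth 3.
One optimal decomposition is:
Bags: B1 = {0, 2, 6, 7}  B2 = {2, 3, 6, 7}  B3 = {1, 2, 6, 7}  B4 = {2, 4, 6, 7}  B5 = {2, 5, 6, 7}
Tree: B1–B2, B2–B3, B3–B4, B4–B5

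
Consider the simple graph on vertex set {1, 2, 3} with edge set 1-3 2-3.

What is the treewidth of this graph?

A width-1 tree decomposition is:
Bags: B1 = {2, 3}  B2 = {1, 3}
Tree: B1–B2
Each bag holds 2 vertices, so the decomposition has width 1, which upper-bounds the treewidth. Any graph with an edge has treewidth ≥ 1, and G has the edge 3–2. Hence tw(G) = 1 exactly.

1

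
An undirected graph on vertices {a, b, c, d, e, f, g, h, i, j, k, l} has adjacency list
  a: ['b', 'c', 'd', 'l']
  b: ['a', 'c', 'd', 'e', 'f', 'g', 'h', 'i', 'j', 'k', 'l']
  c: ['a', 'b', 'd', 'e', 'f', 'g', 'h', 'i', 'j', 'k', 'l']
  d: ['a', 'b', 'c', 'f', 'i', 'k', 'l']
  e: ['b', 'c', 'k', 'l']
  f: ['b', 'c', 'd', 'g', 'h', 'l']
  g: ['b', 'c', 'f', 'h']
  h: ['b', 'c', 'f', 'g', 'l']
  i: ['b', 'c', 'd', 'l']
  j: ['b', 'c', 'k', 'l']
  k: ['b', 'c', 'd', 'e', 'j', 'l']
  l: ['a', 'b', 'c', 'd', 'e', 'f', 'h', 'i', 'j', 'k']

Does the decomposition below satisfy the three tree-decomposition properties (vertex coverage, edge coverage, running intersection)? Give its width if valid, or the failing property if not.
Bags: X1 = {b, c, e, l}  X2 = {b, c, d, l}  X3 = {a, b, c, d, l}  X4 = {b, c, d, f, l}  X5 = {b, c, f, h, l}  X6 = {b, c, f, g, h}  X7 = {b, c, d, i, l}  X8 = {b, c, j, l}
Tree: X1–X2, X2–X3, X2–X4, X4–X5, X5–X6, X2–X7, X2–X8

A tree decomposition must satisfy three properties: every vertex lies in some bag; for every edge, both endpoints lie together in some bag; and for every vertex, the bags containing it form a connected subtree. Here vertex k appears in no bag, so the decomposition is invalid.

No — vertex k appears in no bag.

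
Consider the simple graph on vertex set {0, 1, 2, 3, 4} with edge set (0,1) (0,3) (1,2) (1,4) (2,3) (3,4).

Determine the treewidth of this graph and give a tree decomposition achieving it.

Treewidth 2.
One optimal decomposition is:
Bags: B1 = {1, 3, 4}  B2 = {0, 1, 3}  B3 = {1, 2, 3}
Tree: B1–B2, B2–B3

Every bag has size at most 3, so the width is 3 − 1 = 2 and tw(G) ≤ 2. For the lower bound, G contains the cycle 4–3–0–1–4, so G is not a forest; only forests have treewidth ≤ 1, hence tw(G) ≥ 2. Therefore the treewidth is 2.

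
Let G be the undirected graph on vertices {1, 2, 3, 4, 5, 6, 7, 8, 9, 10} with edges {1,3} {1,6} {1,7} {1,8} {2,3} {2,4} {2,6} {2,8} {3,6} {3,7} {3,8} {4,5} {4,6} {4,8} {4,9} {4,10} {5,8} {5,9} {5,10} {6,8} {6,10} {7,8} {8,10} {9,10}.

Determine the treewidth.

A width-3 tree decomposition is:
Bags: B1 = {2, 3, 6, 8}  B2 = {1, 3, 6, 8}  B3 = {2, 4, 6, 8}  B4 = {1, 3, 7, 8}  B5 = {4, 6, 8, 10}  B6 = {4, 5, 8, 10}  B7 = {4, 5, 9, 10}
Tree: B1–B2, B1–B3, B2–B4, B3–B5, B5–B6, B6–B7
Each bag holds 4 vertices, so the decomposition has width 3, which upper-bounds the treewidth. On the other hand G contains the 4-clique {4, 5, 8, 10}. A clique must lie in a single bag of any decomposition, so no decomposition can have width below 3. Combining the bounds, tw(G) = 3.

3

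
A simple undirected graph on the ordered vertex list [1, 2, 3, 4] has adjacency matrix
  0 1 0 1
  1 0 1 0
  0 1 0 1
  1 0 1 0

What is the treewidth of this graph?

2

A width-2 tree decomposition is:
Bags: B1 = {1, 2, 4}  B2 = {2, 3, 4}
Tree: B1–B2
The largest bag has 3 vertices, giving width 2; this decomposition certifies tw(G) ≤ 2. For the lower bound, G contains the cycle 2–1–4–3–2, so G is not a forest; only forests have treewidth ≤ 1, hence tw(G) ≥ 2. The upper and lower bounds meet at 2, so that is the treewidth.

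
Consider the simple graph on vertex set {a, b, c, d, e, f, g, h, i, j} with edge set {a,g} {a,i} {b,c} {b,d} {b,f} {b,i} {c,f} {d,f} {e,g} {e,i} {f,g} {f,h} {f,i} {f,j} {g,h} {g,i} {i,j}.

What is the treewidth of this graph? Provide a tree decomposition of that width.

Treewidth 2.
One optimal decomposition is:
Bags: B1 = {f, g, i}  B2 = {b, f, i}  B3 = {b, c, f}  B4 = {f, i, j}  B5 = {a, g, i}  B6 = {e, g, i}  B7 = {f, g, h}  B8 = {b, d, f}
Tree: B1–B2, B2–B3, B2–B4, B1–B5, B1–B6, B1–B7, B3–B8

Each bag holds 3 vertices, so the decomposition has width 2, which upper-bounds the treewidth. Conversely, {a, g, i} is a clique of size 3, and the vertices of any clique must share a bag in every tree decomposition; so some bag has ≥ 3 vertices and tw(G) ≥ 2. Therefore the treewidth is 2.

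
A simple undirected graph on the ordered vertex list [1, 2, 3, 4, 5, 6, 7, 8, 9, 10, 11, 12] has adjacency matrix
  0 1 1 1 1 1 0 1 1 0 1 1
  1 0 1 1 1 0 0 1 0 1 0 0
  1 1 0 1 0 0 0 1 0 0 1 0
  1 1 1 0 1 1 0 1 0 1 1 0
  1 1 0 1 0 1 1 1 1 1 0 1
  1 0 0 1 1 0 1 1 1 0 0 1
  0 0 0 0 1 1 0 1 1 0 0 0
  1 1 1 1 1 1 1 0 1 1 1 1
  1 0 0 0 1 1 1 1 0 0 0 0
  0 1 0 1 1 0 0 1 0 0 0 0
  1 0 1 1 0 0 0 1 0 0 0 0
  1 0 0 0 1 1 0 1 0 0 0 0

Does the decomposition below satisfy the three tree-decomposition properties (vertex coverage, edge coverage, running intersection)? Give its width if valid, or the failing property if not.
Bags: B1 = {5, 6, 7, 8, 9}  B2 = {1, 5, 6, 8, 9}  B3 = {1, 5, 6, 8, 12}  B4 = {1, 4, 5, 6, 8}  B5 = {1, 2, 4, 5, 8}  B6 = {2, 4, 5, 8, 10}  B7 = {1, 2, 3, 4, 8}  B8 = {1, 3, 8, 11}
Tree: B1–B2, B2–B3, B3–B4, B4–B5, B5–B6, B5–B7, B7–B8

No — edge (4,11) lies in no bag.

A tree decomposition must satisfy three properties: every vertex lies in some bag; for every edge, both endpoints lie together in some bag; and for every vertex, the bags containing it form a connected subtree. Here edge (4,11) lies in no bag, so the decomposition is invalid.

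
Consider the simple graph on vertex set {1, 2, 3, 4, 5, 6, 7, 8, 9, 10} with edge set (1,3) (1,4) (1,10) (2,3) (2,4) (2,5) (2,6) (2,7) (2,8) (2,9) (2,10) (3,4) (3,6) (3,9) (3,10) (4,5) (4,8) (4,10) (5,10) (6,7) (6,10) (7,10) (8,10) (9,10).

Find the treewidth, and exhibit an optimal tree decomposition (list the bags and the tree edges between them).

Treewidth 3.
One such decomposition:
Bags: B1 = {2, 3, 4, 10}  B2 = {1, 3, 4, 10}  B3 = {2, 3, 9, 10}  B4 = {2, 4, 5, 10}  B5 = {2, 3, 6, 10}  B6 = {2, 4, 8, 10}  B7 = {2, 6, 7, 10}
Tree: B1–B2, B1–B3, B1–B4, B3–B5, B1–B6, B5–B7

Each bag holds 4 vertices, so the decomposition has width 3, which upper-bounds the treewidth. For the lower bound, the 4 vertices {1, 3, 4, 10} are pairwise adjacent, and any tree decomposition puts a clique entirely inside one bag — forcing width ≥ 3. Therefore the treewidth is 3.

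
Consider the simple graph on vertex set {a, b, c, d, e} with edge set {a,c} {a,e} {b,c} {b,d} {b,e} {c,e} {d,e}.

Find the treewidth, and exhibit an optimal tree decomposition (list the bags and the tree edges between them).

Treewidth 2.
One such decomposition:
Bags: B1 = {b, c, e}  B2 = {b, d, e}  B3 = {a, c, e}
Tree: B1–B2, B1–B3

Every bag has size at most 3, so the width is 3 − 1 = 2 and tw(G) ≤ 2. For the lower bound, the 3 vertices {b, d, e} are pairwise adjacent, and any tree decomposition puts a clique entirely inside one bag — forcing width ≥ 2. Therefore the treewidth is 2.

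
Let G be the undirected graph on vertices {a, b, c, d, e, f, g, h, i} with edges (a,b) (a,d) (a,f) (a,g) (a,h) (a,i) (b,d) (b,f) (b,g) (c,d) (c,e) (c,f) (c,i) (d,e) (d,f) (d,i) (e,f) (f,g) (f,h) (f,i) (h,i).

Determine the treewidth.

A width-3 tree decomposition is:
Bags: B1 = {a, f, h, i}  B2 = {a, d, f, i}  B3 = {a, b, d, f}  B4 = {c, d, f, i}  B5 = {a, b, f, g}  B6 = {c, d, e, f}
Tree: B1–B2, B2–B3, B2–B4, B3–B5, B4–B6
Every bag has size at most 4, so the width is 4 − 1 = 3 and tw(G) ≤ 3. On the other hand G contains the 4-clique {c, d, e, f}. A clique must lie in a single bag of any decomposition, so no decomposition can have width below 3. The upper and lower bounds meet at 3, so that is the treewidth.

3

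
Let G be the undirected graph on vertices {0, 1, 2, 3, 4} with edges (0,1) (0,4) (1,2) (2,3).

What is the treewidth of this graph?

1

A width-1 tree decomposition is:
Bags: B1 = {0, 4}  B2 = {0, 1}  B3 = {1, 2}  B4 = {2, 3}
Tree: B1–B2, B2–B3, B3–B4
Each bag holds 2 vertices, so the decomposition has width 1, which upper-bounds the treewidth. Since G has at least one edge (e.g. 4–0), it is not an edgeless graph, so tw(G) ≥ 1. The upper and lower bounds meet at 1, so that is the treewidth.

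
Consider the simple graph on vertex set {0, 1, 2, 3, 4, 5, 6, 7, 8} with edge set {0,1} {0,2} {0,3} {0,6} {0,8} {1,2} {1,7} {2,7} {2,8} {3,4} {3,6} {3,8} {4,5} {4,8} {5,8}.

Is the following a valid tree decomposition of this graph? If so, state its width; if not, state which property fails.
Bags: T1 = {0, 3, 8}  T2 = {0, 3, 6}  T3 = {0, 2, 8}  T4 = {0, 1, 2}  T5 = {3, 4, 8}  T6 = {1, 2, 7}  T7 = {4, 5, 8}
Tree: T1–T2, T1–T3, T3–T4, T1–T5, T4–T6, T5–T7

Vertex coverage: the bags together contain {0, 1, 2, 3, 4, 5, 6, 7, 8}, the full vertex set. Edge coverage: each edge of G has both endpoints in at least one bag. Running intersection: for every vertex, the bags containing it form a connected subtree. All three properties hold, so this is a valid tree decomposition of width max|bag| − 1 = 2, and hence tw(G) ≤ 2.

Yes; width 2.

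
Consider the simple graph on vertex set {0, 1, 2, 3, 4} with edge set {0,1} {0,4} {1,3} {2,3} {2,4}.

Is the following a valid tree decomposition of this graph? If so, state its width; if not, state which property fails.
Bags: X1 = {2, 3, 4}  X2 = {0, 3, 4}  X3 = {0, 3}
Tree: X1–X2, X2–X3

A tree decomposition must satisfy three properties: every vertex lies in some bag; for every edge, both endpoints lie together in some bag; and for every vertex, the bags containing it form a connected subtree. Here vertex 1 appears in no bag, so the decomposition is invalid.

No — vertex 1 appears in no bag.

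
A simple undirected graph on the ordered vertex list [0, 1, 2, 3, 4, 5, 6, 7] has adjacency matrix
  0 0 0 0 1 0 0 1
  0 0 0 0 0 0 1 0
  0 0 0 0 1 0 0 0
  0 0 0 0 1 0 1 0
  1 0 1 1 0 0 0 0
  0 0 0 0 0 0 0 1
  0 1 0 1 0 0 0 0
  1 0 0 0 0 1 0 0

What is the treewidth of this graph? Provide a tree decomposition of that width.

Treewidth 1.
Bags: B1 = {0, 4}  B2 = {0, 7}  B3 = {3, 4}  B4 = {5, 7}  B5 = {3, 6}  B6 = {2, 4}  B7 = {1, 6}
Tree: B1–B2, B1–B3, B2–B4, B3–B5, B1–B6, B5–B7

Every bag has size at most 2, so the width is 2 − 1 = 1 and tw(G) ≤ 1. Any graph with an edge has treewidth ≥ 1, and G has the edge 4–0. The upper and lower bounds meet at 1, so that is the treewidth.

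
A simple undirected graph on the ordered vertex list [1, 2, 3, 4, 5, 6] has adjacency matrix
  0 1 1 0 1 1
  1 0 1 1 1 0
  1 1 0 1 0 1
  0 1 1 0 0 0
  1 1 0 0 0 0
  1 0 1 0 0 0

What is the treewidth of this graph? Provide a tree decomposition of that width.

Treewidth 2.
One such decomposition:
Bags: B1 = {1, 3, 6}  B2 = {1, 2, 3}  B3 = {2, 3, 4}  B4 = {1, 2, 5}
Tree: B1–B2, B2–B3, B2–B4

Every bag has size at most 3, so the width is 3 − 1 = 2 and tw(G) ≤ 2. On the other hand G contains the 3-clique {1, 2, 3}. A clique must lie in a single bag of any decomposition, so no decomposition can have width below 2. The upper and lower bounds meet at 2, so that is the treewidth.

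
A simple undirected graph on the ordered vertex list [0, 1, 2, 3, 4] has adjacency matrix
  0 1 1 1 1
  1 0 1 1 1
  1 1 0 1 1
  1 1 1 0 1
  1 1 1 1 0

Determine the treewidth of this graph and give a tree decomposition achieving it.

With just one bag of size 5, the width is 5 − 1 = 4, so tw(G) ≤ 4. On the other hand G contains the 5-clique {0, 1, 2, 3, 4}. A clique must lie in a single bag of any decomposition, so no decomposition can have width below 4. Hence tw(G) = 4 exactly.

Treewidth 4.
One optimal decomposition is:
Bags: B1 = {0, 1, 2, 3, 4}
Tree: (single bag)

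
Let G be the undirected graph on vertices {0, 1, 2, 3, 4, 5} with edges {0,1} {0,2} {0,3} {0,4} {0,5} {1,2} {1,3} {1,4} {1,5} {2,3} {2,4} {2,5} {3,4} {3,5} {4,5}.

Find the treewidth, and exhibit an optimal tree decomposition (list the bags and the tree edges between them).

A single bag containing all 6 vertices is trivially a valid decomposition of width 5. For the lower bound, the 6 vertices {0, 1, 2, 3, 4, 5} are pairwise adjacent, and any tree decomposition puts a clique entirely inside one bag — forcing width ≥ 5. Combining the bounds, tw(G) = 5.

Treewidth 5.
Bags: B1 = {0, 1, 2, 3, 4, 5}
Tree: (single bag)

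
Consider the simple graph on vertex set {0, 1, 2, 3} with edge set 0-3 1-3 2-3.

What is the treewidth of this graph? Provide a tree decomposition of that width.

Treewidth 1.
One optimal decomposition is:
Bags: B1 = {2, 3}  B2 = {1, 3}  B3 = {0, 3}
Tree: B1–B2, B1–B3

Every bag has size at most 2, so the width is 2 − 1 = 1 and tw(G) ≤ 1. Any graph with an edge has treewidth ≥ 1, and G has the edge 2–3. Combining the bounds, tw(G) = 1.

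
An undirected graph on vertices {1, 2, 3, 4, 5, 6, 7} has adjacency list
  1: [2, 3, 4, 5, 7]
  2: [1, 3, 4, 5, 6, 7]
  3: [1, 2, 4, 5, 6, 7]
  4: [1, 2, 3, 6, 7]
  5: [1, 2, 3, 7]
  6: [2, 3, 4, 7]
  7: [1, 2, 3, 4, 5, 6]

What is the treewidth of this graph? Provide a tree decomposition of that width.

Every bag has size at most 5, so the width is 5 − 1 = 4 and tw(G) ≤ 4. Conversely, {1, 2, 3, 4, 7} is a clique of size 5, and the vertices of any clique must share a bag in every tree decomposition; so some bag has ≥ 5 vertices and tw(G) ≥ 4. Therefore the treewidth is 4.

Treewidth 4.
One optimal decomposition is:
Bags: B1 = {1, 2, 3, 4, 7}  B2 = {1, 2, 3, 5, 7}  B3 = {2, 3, 4, 6, 7}
Tree: B1–B2, B1–B3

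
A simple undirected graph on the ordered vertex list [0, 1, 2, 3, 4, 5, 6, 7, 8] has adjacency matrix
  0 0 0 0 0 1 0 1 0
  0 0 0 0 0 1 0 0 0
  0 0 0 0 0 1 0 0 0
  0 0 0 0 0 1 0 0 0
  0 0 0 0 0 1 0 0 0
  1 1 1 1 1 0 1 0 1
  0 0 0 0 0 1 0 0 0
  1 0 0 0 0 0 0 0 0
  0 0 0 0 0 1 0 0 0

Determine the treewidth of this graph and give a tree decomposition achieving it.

Treewidth 1.
One optimal decomposition is:
Bags: B1 = {0, 5}  B2 = {3, 5}  B3 = {5, 8}  B4 = {5, 6}  B5 = {0, 7}  B6 = {4, 5}  B7 = {1, 5}  B8 = {2, 5}
Tree: B1–B2, B2–B3, B1–B4, B1–B5, B2–B6, B3–B7, B7–B8

Every bag has size at most 2, so the width is 2 − 1 = 1 and tw(G) ≤ 1. G has an edge, so its treewidth is at least 1. Combining the bounds, tw(G) = 1.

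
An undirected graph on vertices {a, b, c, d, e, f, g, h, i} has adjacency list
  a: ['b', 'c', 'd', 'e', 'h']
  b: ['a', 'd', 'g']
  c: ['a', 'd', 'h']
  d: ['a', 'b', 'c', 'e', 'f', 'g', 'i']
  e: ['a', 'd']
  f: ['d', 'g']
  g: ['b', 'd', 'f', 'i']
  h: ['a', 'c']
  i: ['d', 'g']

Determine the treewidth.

A width-2 tree decomposition is:
Bags: B1 = {a, b, d}  B2 = {b, d, g}  B3 = {a, c, d}  B4 = {a, c, h}  B5 = {a, d, e}  B6 = {d, g, i}  B7 = {d, f, g}
Tree: B1–B2, B1–B3, B3–B4, B1–B5, B2–B6, B6–B7
Every bag has size at most 3, so the width is 3 − 1 = 2 and tw(G) ≤ 2. On the other hand G contains the 3-clique {d, f, g}. A clique must lie in a single bag of any decomposition, so no decomposition can have width below 2. The upper and lower bounds meet at 2, so that is the treewidth.

2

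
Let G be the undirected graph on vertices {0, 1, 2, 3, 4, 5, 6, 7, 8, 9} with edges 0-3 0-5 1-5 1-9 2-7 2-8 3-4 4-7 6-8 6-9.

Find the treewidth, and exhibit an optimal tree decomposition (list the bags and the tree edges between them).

Each bag holds 3 vertices, so the decomposition has width 2, which upper-bounds the treewidth. The edges 5–0–3–4–7–2–8–6–9–1–5 form a cycle, so G is not a tree and its treewidth is at least 2. Combining the bounds, tw(G) = 2.

Treewidth 2.
One optimal decomposition is:
Bags: B1 = {0, 3, 5}  B2 = {3, 4, 5}  B3 = {4, 5, 7}  B4 = {2, 5, 7}  B5 = {2, 5, 8}  B6 = {5, 6, 8}  B7 = {5, 6, 9}  B8 = {1, 5, 9}
Tree: B1–B2, B2–B3, B3–B4, B4–B5, B5–B6, B6–B7, B7–B8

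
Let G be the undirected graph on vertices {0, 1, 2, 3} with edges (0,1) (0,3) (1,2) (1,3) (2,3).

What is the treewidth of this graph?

2

A width-2 tree decomposition is:
Bags: B1 = {1, 2, 3}  B2 = {0, 1, 3}
Tree: B1–B2
The largest bag has 3 vertices, giving width 2; this decomposition certifies tw(G) ≤ 2. For the lower bound, the 3 vertices {0, 1, 3} are pairwise adjacent, and any tree decomposition puts a clique entirely inside one bag — forcing width ≥ 2. Hence tw(G) = 2 exactly.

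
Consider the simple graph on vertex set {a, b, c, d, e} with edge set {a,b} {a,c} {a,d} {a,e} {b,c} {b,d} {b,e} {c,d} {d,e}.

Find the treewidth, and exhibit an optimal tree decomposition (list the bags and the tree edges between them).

The largest bag has 4 vertices, giving width 3; this decomposition certifies tw(G) ≤ 3. On the other hand G contains the 4-clique {a, b, d, e}. A clique must lie in a single bag of any decomposition, so no decomposition can have width below 3. Hence tw(G) = 3 exactly.

Treewidth 3.
Bags: B1 = {a, b, d, e}  B2 = {a, b, c, d}
Tree: B1–B2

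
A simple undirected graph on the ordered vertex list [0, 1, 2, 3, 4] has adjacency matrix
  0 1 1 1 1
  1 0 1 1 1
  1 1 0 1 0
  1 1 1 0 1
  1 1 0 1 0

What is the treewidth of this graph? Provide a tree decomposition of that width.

Each bag holds 4 vertices, so the decomposition has width 3, which upper-bounds the treewidth. For the lower bound, the 4 vertices {0, 1, 2, 3} are pairwise adjacent, and any tree decomposition puts a clique entirely inside one bag — forcing width ≥ 3. Therefore the treewidth is 3.

Treewidth 3.
One such decomposition:
Bags: B1 = {0, 1, 2, 3}  B2 = {0, 1, 3, 4}
Tree: B1–B2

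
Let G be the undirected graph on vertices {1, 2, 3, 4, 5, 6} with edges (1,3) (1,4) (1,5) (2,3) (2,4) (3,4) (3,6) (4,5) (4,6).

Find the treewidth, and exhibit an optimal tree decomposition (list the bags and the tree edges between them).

Treewidth 2.
Bags: B1 = {1, 3, 4}  B2 = {2, 3, 4}  B3 = {1, 4, 5}  B4 = {3, 4, 6}
Tree: B1–B2, B1–B3, B1–B4

Every bag has size at most 3, so the width is 3 − 1 = 2 and tw(G) ≤ 2. On the other hand G contains the 3-clique {1, 3, 4}. A clique must lie in a single bag of any decomposition, so no decomposition can have width below 2. Therefore the treewidth is 2.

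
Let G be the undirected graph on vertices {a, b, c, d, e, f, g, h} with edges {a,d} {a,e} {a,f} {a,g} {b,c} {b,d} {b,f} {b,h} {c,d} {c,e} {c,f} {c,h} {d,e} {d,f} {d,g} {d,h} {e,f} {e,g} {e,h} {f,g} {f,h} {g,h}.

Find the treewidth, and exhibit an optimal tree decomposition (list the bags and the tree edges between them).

The largest bag has 5 vertices, giving width 4; this decomposition certifies tw(G) ≤ 4. On the other hand G contains the 5-clique {d, e, f, g, h}. A clique must lie in a single bag of any decomposition, so no decomposition can have width below 4. The upper and lower bounds meet at 4, so that is the treewidth.

Treewidth 4.
One such decomposition:
Bags: B1 = {a, d, e, f, g}  B2 = {d, e, f, g, h}  B3 = {c, d, e, f, h}  B4 = {b, c, d, f, h}
Tree: B1–B2, B2–B3, B3–B4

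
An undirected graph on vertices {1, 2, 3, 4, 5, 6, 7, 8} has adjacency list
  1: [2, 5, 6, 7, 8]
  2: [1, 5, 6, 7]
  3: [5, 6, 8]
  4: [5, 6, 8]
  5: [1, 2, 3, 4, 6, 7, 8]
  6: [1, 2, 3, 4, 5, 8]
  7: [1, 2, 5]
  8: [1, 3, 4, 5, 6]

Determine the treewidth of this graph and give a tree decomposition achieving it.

Treewidth 3.
One such decomposition:
Bags: B1 = {1, 5, 6, 8}  B2 = {4, 5, 6, 8}  B3 = {1, 2, 5, 6}  B4 = {3, 5, 6, 8}  B5 = {1, 2, 5, 7}
Tree: B1–B2, B1–B3, B1–B4, B3–B5

The largest bag has 4 vertices, giving width 3; this decomposition certifies tw(G) ≤ 3. For the lower bound, the 4 vertices {1, 5, 6, 8} are pairwise adjacent, and any tree decomposition puts a clique entirely inside one bag — forcing width ≥ 3. Therefore the treewidth is 3.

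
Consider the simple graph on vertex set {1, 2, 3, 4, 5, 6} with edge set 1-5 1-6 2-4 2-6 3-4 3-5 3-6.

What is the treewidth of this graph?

2

A width-2 tree decomposition is:
Bags: B1 = {2, 4, 6}  B2 = {3, 4, 6}  B3 = {1, 3, 6}  B4 = {1, 3, 5}
Tree: B1–B2, B2–B3, B3–B4
Each bag holds 3 vertices, so the decomposition has width 2, which upper-bounds the treewidth. Since 2–4–3–6–2 is a cycle in G, G is not acyclic. Forests are exactly the graphs of treewidth ≤ 1, so tw(G) ≥ 2. Hence tw(G) = 2 exactly.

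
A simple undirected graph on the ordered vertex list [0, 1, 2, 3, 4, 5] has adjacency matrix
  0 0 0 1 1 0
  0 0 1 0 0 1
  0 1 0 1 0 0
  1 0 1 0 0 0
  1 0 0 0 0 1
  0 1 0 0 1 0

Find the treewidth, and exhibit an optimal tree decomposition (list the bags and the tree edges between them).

Each bag holds 3 vertices, so the decomposition has width 2, which upper-bounds the treewidth. For the lower bound, G contains the cycle 0–4–5–1–2–3–0, so G is not a forest; only forests have treewidth ≤ 1, hence tw(G) ≥ 2. Therefore the treewidth is 2.

Treewidth 2.
Bags: B1 = {0, 4, 5}  B2 = {0, 1, 5}  B3 = {0, 1, 2}  B4 = {0, 2, 3}
Tree: B1–B2, B2–B3, B3–B4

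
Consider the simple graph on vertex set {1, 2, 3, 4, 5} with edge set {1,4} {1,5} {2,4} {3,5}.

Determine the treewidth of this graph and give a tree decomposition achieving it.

Every bag has size at most 2, so the width is 2 − 1 = 1 and tw(G) ≤ 1. Any graph with an edge has treewidth ≥ 1, and G has the edge 3–5. Therefore the treewidth is 1.

Treewidth 1.
One such decomposition:
Bags: B1 = {3, 5}  B2 = {1, 5}  B3 = {1, 4}  B4 = {2, 4}
Tree: B1–B2, B2–B3, B3–B4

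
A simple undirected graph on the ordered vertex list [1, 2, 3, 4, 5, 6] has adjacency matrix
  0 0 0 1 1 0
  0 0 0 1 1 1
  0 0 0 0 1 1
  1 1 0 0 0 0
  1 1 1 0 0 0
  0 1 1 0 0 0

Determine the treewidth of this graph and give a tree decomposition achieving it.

Treewidth 2.
Bags: B1 = {1, 4, 5}  B2 = {2, 4, 5}  B3 = {2, 3, 5}  B4 = {2, 3, 6}
Tree: B1–B2, B2–B3, B3–B4

Each bag holds 3 vertices, so the decomposition has width 2, which upper-bounds the treewidth. Since 1–4–2–5–1 is a cycle in G, G is not acyclic. Forests are exactly the graphs of treewidth ≤ 1, so tw(G) ≥ 2. Combining the bounds, tw(G) = 2.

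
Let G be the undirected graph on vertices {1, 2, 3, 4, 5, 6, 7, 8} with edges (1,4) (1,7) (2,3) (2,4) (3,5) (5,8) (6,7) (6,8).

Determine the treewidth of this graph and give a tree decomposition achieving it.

Treewidth 2.
One optimal decomposition is:
Bags: B1 = {3, 5, 8}  B2 = {2, 3, 8}  B3 = {2, 4, 8}  B4 = {1, 4, 8}  B5 = {1, 7, 8}  B6 = {6, 7, 8}
Tree: B1–B2, B2–B3, B3–B4, B4–B5, B5–B6

Each bag holds 3 vertices, so the decomposition has width 2, which upper-bounds the treewidth. Since 8–5–3–2–4–1–7–6–8 is a cycle in G, G is not acyclic. Forests are exactly the graphs of treewidth ≤ 1, so tw(G) ≥ 2. Combining the bounds, tw(G) = 2.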